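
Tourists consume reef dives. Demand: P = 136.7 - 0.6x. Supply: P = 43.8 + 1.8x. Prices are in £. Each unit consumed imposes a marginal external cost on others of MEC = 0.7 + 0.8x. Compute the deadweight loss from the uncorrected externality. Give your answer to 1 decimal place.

DWL = £156.7

Market equilibrium (private): 43.8 + 1.8x = 136.7 - 0.6x → x_m = 38.7083.
Social marginal benefit = demand − MEC = 136.0 - 1.4x.
Set SMB = MC: 136.0 - 1.4x = 43.8 + 1.8x → x* = 28.8125.
Between x* and x_m the wedge MC − SMB runs linearly from 0 to MEC(x_m), so the loss is a triangle.
DWL = ½ × 9.8958 × 31.6667 = 156.6837.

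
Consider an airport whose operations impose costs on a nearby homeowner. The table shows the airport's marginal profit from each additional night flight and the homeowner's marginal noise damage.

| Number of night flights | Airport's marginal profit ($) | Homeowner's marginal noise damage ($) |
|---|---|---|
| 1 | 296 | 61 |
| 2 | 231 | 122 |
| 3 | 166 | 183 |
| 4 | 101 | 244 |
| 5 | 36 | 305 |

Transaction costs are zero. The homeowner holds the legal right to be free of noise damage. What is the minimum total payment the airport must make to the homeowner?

$183

Efficient level: marginal profit ≥ marginal noise damage through level 2, so k* = 2.
With the homeowner holding the right, the airport must at least compensate total damage at k*: 61 + 122 = 183.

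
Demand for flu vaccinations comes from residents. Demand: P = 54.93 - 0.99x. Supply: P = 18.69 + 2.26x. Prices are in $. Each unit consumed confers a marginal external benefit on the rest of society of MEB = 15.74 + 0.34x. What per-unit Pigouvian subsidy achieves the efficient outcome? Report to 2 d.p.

Social marginal benefit = demand + MEB = 70.67 - 0.65x.
Set SMB = MC: 70.67 - 0.65x = 18.69 + 2.26x → x* = 17.8625.
The Pigouvian subsidy equals MEB at x*: 15.74 + 0.34×17.8625 = 21.8133.

subsidy = $21.81 per unit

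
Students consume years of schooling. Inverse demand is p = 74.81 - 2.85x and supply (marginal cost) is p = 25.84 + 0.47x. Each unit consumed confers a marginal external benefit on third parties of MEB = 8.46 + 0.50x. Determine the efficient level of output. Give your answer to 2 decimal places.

x* = 20.37

Social marginal benefit = demand + MEB = 83.27 - 2.35x.
Set SMB = MC: 83.27 - 2.35x = 25.84 + 0.47x → x* = 20.3652.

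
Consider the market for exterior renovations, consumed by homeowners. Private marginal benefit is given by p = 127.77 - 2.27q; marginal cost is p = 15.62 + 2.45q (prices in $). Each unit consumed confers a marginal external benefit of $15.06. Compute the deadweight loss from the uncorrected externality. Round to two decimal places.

Market equilibrium (private): 15.62 + 2.45q = 127.77 - 2.27q → q_m = 23.7606.
Social marginal benefit = demand + MEB = 142.83 - 2.27q.
Set SMB = MC: 142.83 - 2.27q = 15.62 + 2.45q → q* = 26.9513.
Height of the DWL triangle at q_m is SMB(q_m) − MC(q_m) = MEB(q_m) = 15.0600.
DWL = ½ × 3.1907 × 15.0600 = 24.0260.

DWL = $24.03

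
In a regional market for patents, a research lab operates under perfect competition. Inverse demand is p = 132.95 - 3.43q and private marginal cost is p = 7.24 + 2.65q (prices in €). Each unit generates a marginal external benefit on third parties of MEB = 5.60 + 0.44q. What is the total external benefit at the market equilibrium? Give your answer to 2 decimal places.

Market equilibrium (private): 7.24 + 2.65q = 132.95 - 3.43q → q_m = 20.6760.
Total external benefit = ∫₀^{q_m} (5.60 + 0.44q) dq = 5.60×20.6760 + ½×0.44×20.6760² = 209.8349.

€209.83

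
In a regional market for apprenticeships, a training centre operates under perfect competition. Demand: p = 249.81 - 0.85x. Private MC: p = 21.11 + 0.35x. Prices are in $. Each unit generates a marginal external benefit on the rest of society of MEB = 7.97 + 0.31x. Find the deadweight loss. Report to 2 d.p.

Market equilibrium (private): 21.11 + 0.35x = 249.81 - 0.85x → x_m = 190.5833.
Social marginal cost = private MC − MEB = 13.14 + 0.04x.
Set SMC = demand: 13.14 + 0.04x = 249.81 - 0.85x → x* = 265.9213.
The welfare-loss triangle has base |x_m − x*| and height MEB(x_m) (the vertical gap between SMC and demand is zero at x* and MEB at x_m).
DWL = ½ × 75.3380 × 67.0508 = 2525.7366.

DWL = $2525.74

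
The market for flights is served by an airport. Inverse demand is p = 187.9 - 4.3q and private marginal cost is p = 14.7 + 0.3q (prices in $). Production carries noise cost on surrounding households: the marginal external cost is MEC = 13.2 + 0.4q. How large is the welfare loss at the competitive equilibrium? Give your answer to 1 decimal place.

Market equilibrium (private): 14.7 + 0.3q = 187.9 - 4.3q → q_m = 37.6522.
Social marginal cost = private MC + MEC = 27.9 + 0.7q.
Set SMC = demand: 27.9 + 0.7q = 187.9 - 4.3q → q* = 32.0000.
The welfare-loss triangle has base |q_m − q*| and height MEC(q_m) (the vertical gap between SMC and demand is zero at q* and MEC at q_m).
DWL = ½ × 5.6522 × 28.2609 = 79.8681.

DWL = $79.9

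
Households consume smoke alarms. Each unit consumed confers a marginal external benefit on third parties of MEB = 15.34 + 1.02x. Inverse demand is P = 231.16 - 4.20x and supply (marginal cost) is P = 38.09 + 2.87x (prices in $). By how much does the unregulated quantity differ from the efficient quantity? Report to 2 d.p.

7.14 units

Market equilibrium (private): 38.09 + 2.87x = 231.16 - 4.20x → x_m = 27.3083.
Social marginal benefit = demand + MEB = 246.50 - 3.18x.
Set SMB = MC: 246.50 - 3.18x = 38.09 + 2.87x → x* = 34.4479.
Gap = |27.3083 − 34.4479| = 7.1396.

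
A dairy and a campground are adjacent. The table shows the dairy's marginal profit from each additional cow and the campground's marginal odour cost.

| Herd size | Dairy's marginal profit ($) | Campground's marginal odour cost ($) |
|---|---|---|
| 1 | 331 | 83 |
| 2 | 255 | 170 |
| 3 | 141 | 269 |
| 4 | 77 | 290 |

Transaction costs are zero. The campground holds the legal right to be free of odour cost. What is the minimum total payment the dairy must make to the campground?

Efficient level: marginal profit ≥ marginal odour cost through level 2, so k* = 2.
With the campground holding the right, the dairy must at least compensate total damage at k*: 83 + 170 = 253.

$253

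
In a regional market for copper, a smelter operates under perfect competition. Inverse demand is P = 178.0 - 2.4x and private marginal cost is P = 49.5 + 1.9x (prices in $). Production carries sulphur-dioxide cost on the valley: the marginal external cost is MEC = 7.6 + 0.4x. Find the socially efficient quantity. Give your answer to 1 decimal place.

x* = 25.7

Social marginal cost = private MC + MEC = 57.1 + 2.3x.
Set SMC = demand: 57.1 + 2.3x = 178.0 - 2.4x → x* = 25.7234.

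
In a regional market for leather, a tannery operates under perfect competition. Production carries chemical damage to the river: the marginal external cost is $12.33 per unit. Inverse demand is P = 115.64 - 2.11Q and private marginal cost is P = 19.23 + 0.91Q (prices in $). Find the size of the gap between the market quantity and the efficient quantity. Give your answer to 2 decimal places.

4.08 units

Market equilibrium (private): 19.23 + 0.91Q = 115.64 - 2.11Q → Q_m = 31.9238.
Social marginal cost = private MC + MEC = 31.56 + 0.91Q.
Set SMC = demand: 31.56 + 0.91Q = 115.64 - 2.11Q → Q* = 27.8411.
Gap = |31.9238 − 27.8411| = 4.0827.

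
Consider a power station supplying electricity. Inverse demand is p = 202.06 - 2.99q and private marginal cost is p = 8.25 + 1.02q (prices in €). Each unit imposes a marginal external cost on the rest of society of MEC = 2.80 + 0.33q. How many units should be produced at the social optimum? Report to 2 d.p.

Social marginal cost = private MC + MEC = 11.05 + 1.35q.
Set SMC = demand: 11.05 + 1.35q = 202.06 - 2.99q → q* = 44.0115.

q* = 44.01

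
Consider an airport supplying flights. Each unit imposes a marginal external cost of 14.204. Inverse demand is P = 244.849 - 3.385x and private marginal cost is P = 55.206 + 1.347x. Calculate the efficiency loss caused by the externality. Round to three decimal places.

DWL = 21.318

Market equilibrium (private): 55.206 + 1.347x = 244.849 - 3.385x → x_m = 40.0767.
Social marginal cost = private MC + MEC = 69.410 + 1.347x.
Set SMC = demand: 69.410 + 1.347x = 244.849 - 3.385x → x* = 37.0750.
The loss is the area between SMC and demand from x* to x_m; with linear curves that's a triangle of height MEC(x_m).
DWL = ½ × 3.0017 × 14.2040 = 21.3181.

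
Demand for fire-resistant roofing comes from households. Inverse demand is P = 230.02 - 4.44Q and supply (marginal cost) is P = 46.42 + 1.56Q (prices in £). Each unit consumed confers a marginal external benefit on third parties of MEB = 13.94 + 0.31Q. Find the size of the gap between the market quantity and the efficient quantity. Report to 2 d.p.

4.12 units

Market equilibrium (private): 46.42 + 1.56Q = 230.02 - 4.44Q → Q_m = 30.6000.
Social marginal benefit = demand + MEB = 243.96 - 4.13Q.
Set SMB = MC: 243.96 - 4.13Q = 46.42 + 1.56Q → Q* = 34.7170.
Gap = |30.6000 − 34.7170| = 4.1170.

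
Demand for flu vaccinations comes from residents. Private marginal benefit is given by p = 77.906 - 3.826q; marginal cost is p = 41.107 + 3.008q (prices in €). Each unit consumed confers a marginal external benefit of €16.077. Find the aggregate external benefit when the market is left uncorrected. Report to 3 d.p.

€86.570

Market equilibrium (private): 41.107 + 3.008q = 77.906 - 3.826q → q_m = 5.3847.
Total external benefit = MEB × q_m = 16.077 × 5.3847 = 86.5698.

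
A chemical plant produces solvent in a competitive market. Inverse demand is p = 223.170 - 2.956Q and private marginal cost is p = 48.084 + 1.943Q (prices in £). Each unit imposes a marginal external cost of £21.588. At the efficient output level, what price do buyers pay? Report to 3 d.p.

P = £130.551

Social marginal cost = private MC + MEC = 69.672 + 1.943Q.
Set SMC = demand: 69.672 + 1.943Q = 223.170 - 2.956Q → Q* = 31.3325.
Consumer price on the demand curve at Q*: 223.170 − 2.956×31.3325 = 130.5511.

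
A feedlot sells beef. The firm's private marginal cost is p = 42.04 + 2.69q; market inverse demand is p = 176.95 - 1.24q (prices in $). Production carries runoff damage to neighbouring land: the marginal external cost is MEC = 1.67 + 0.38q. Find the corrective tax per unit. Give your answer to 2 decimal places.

tax = $13.42 per unit

Social marginal cost = private MC + MEC = 43.71 + 3.07q.
Set SMC = demand: 43.71 + 3.07q = 176.95 - 1.24q → q* = 30.9142.
The Pigouvian tax equals MEC at q*: 1.67 + 0.38×30.9142 = 13.4174.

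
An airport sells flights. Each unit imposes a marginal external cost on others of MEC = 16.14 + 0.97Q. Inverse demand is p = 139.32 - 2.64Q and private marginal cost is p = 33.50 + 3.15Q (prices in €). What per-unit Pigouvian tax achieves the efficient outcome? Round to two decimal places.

Social marginal cost = private MC + MEC = 49.64 + 4.12Q.
Set SMC = demand: 49.64 + 4.12Q = 139.32 - 2.64Q → Q* = 13.2663.
The Pigouvian tax equals MEC at Q*: 16.14 + 0.97×13.2663 = 29.0083.

tax = €29.01 per unit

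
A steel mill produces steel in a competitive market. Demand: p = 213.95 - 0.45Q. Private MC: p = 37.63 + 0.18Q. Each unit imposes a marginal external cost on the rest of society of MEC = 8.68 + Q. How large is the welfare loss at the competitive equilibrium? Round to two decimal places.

Market equilibrium (private): 37.63 + 0.18Q = 213.95 - 0.45Q → Q_m = 279.8730.
Social marginal cost = private MC + MEC = 46.31 + 1.18Q.
Set SMC = demand: 46.31 + 1.18Q = 213.95 - 0.45Q → Q* = 102.8466.
The loss is the area between SMC and demand from Q* to Q_m; with linear curves that's a triangle of height MEC(Q_m).
DWL = ½ × 177.0264 × 288.5530 = 25540.7494.

DWL = 25540.75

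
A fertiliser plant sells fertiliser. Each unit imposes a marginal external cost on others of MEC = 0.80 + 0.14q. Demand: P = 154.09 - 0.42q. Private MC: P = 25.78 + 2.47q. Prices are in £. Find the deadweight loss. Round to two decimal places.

Market equilibrium (private): 25.78 + 2.47q = 154.09 - 0.42q → q_m = 44.3979.
Social marginal cost = private MC + MEC = 26.58 + 2.61q.
Set SMC = demand: 26.58 + 2.61q = 154.09 - 0.42q → q* = 42.0825.
Between q* and q_m the wedge SMC − demand runs linearly from 0 to MEC(q_m), so the loss is a triangle.
DWL = ½ × 2.3154 × 7.0157 = 8.1221.

DWL = £8.12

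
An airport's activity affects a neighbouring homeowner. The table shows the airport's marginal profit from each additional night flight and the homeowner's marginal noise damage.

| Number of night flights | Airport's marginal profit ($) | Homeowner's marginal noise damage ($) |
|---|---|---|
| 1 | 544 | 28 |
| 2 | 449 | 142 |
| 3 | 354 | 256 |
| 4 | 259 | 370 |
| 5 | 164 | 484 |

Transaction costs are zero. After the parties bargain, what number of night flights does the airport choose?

Bargaining reaches the level where marginal profit last exceeds marginal noise damage.
That holds through level 3 (354 ≥ 256) but not at 4 (259 < 370).

3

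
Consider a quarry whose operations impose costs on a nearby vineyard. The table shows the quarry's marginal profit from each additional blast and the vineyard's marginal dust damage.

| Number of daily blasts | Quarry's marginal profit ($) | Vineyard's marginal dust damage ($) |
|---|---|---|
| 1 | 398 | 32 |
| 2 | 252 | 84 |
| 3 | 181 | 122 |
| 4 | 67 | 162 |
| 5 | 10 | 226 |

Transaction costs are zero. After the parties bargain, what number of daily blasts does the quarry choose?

3

Bargaining reaches the level where marginal profit last exceeds marginal dust damage.
That holds through level 3 (181 ≥ 122) but not at 4 (67 < 162).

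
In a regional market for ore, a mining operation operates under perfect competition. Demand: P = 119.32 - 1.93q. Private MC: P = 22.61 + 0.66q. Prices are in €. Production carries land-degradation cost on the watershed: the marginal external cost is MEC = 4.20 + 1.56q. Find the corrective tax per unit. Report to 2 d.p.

Social marginal cost = private MC + MEC = 26.81 + 2.22q.
Set SMC = demand: 26.81 + 2.22q = 119.32 - 1.93q → q* = 22.2916.
The Pigouvian tax equals MEC at q*: 4.20 + 1.56×22.2916 = 38.9749.

tax = €38.97 per unit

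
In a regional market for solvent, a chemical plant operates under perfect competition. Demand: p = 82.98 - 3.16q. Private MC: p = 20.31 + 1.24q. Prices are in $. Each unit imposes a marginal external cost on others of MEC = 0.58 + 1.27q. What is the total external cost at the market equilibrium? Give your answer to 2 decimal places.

Market equilibrium (private): 20.31 + 1.24q = 82.98 - 3.16q → q_m = 14.2432.
Total external cost = ∫₀^{q_m} (0.58 + 1.27q) dq = 0.58×14.2432 + ½×1.27×14.2432² = 137.0827.

$137.08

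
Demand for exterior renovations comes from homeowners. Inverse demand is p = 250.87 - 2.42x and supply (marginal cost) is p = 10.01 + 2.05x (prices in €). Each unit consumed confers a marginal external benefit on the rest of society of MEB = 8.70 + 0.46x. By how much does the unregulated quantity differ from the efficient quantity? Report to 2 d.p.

8.35 units

Market equilibrium (private): 10.01 + 2.05x = 250.87 - 2.42x → x_m = 53.8837.
Social marginal benefit = demand + MEB = 259.57 - 1.96x.
Set SMB = MC: 259.57 - 1.96x = 10.01 + 2.05x → x* = 62.2344.
Gap = |53.8837 − 62.2344| = 8.3507.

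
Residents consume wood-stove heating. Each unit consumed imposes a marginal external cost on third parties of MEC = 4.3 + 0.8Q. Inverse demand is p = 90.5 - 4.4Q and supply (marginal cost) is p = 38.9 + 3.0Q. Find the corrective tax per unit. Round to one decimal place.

Social marginal benefit = demand − MEC = 86.2 - 5.2Q.
Set SMB = MC: 86.2 - 5.2Q = 38.9 + 3.0Q → Q* = 5.7683.
The Pigouvian tax equals MEC at Q*: 4.3 + 0.8×5.7683 = 8.9146.

tax = 8.9 per unit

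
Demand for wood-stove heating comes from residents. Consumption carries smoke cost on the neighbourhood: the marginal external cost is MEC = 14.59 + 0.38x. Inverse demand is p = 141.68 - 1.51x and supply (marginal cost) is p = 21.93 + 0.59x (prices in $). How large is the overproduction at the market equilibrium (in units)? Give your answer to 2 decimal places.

Market equilibrium (private): 21.93 + 0.59x = 141.68 - 1.51x → x_m = 57.0238.
Social marginal benefit = demand − MEC = 127.09 - 1.89x.
Set SMB = MC: 127.09 - 1.89x = 21.93 + 0.59x → x* = 42.4032.
Gap = |57.0238 − 42.4032| = 14.6206.

14.62 units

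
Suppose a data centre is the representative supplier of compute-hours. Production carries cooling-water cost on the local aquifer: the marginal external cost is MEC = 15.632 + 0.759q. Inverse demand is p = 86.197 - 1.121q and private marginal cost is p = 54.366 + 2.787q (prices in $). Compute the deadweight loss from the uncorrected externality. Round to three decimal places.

Market equilibrium (private): 54.366 + 2.787q = 86.197 - 1.121q → q_m = 8.1451.
Social marginal cost = private MC + MEC = 69.998 + 3.546q.
Set SMC = demand: 69.998 + 3.546q = 86.197 - 1.121q → q* = 3.4710.
The loss is the area between SMC and demand from q* to q_m; with linear curves that's a triangle of height MEC(q_m).
DWL = ½ × 4.6741 × 21.8141 = 50.9806.

DWL = $50.981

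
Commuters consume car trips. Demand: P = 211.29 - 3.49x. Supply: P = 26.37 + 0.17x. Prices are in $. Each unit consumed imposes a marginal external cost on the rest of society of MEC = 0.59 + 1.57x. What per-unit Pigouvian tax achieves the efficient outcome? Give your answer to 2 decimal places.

tax = $55.92 per unit

Social marginal benefit = demand − MEC = 210.70 - 5.06x.
Set SMB = MC: 210.70 - 5.06x = 26.37 + 0.17x → x* = 35.2447.
The Pigouvian tax equals MEC at x*: 0.59 + 1.57×35.2447 = 55.9242.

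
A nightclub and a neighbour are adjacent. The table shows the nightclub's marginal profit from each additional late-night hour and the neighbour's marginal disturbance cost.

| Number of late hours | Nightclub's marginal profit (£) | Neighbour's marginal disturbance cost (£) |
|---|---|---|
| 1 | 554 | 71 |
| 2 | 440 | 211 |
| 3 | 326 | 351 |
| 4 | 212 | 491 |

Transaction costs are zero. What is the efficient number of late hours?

Bargaining reaches the level where marginal profit last exceeds marginal disturbance cost.
That holds through level 2 (440 ≥ 211) but not at 3 (326 < 351).

2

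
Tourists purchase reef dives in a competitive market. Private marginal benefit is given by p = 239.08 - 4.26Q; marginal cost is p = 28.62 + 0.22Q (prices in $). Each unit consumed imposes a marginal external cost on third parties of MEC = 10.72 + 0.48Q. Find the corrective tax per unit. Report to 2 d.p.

Social marginal benefit = demand − MEC = 228.36 - 4.74Q.
Set SMB = MC: 228.36 - 4.74Q = 28.62 + 0.22Q → Q* = 40.2702.
The Pigouvian tax equals MEC at Q*: 10.72 + 0.48×40.2702 = 30.0497.

tax = $30.05 per unit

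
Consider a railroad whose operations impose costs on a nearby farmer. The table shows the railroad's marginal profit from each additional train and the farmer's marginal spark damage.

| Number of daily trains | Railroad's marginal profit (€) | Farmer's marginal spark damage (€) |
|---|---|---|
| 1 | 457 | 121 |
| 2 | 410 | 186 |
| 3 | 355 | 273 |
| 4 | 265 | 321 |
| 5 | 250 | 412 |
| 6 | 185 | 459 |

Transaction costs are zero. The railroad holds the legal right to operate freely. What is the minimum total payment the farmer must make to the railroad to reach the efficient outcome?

€700

Left alone the railroad would choose level 6 (marginal profit stays positive).
Efficient level: k* = 3 (marginal profit ≥ marginal spark damage through 3).
The farmer must at least cover the railroad's forgone profit from cutting 6→3: 265 + 250 + 185 = 700.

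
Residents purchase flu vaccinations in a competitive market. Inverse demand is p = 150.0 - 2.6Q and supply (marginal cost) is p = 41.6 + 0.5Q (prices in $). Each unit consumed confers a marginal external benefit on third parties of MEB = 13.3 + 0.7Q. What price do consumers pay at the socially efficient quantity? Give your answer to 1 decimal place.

Social marginal benefit = demand + MEB = 163.3 - 1.9Q.
Set SMB = MC: 163.3 - 1.9Q = 41.6 + 0.5Q → Q* = 50.7083.
Consumer price on the demand curve at Q*: 150.0 − 2.6×50.7083 = 18.1584.

P = $18.2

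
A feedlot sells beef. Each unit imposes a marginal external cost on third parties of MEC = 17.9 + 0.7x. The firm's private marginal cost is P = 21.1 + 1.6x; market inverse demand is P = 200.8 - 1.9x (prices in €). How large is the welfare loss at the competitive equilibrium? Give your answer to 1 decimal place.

Market equilibrium (private): 21.1 + 1.6x = 200.8 - 1.9x → x_m = 51.3429.
Social marginal cost = private MC + MEC = 39.0 + 2.3x.
Set SMC = demand: 39.0 + 2.3x = 200.8 - 1.9x → x* = 38.5238.
The loss is the area between SMC and demand from x* to x_m; with linear curves that's a triangle of height MEC(x_m).
DWL = ½ × 12.8191 × 53.8400 = 345.0902.

DWL = €345.1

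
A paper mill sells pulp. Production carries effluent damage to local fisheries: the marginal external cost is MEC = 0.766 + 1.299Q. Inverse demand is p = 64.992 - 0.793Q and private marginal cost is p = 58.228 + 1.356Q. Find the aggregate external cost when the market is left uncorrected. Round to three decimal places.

Market equilibrium (private): 58.228 + 1.356Q = 64.992 - 0.793Q → Q_m = 3.1475.
Total external cost = ∫₀^{Q_m} (0.766 + 1.299Q) dQ = 0.766×3.1475 + ½×1.299×3.1475² = 8.8454.

8.845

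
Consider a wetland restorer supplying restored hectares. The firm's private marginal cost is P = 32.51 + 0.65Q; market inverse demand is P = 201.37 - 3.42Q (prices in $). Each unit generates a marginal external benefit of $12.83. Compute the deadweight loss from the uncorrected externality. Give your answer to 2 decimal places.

DWL = $20.22

Market equilibrium (private): 32.51 + 0.65Q = 201.37 - 3.42Q → Q_m = 41.4889.
Social marginal cost = private MC − MEB = 19.68 + 0.65Q.
Set SMC = demand: 19.68 + 0.65Q = 201.37 - 3.42Q → Q* = 44.6413.
Between Q* and Q_m the wedge demand − SMC runs linearly from 0 to MEB(Q_m), so the loss is a triangle.
DWL = ½ × 3.1524 × 12.8300 = 20.2226.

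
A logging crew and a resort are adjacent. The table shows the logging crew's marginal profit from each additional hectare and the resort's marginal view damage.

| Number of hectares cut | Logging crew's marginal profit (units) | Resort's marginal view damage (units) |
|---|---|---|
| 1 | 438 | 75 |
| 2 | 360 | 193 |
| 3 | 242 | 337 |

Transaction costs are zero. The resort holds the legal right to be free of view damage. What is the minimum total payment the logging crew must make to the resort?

268

Efficient level: marginal profit ≥ marginal view damage through level 2, so k* = 2.
With the resort holding the right, the logging crew must at least compensate total damage at k*: 75 + 193 = 268.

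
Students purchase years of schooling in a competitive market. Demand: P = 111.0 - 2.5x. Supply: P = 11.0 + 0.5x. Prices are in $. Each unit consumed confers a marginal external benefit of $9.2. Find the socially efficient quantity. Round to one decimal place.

x* = 36.4

Social marginal benefit = demand + MEB = 120.2 - 2.5x.
Set SMB = MC: 120.2 - 2.5x = 11.0 + 0.5x → x* = 36.4000.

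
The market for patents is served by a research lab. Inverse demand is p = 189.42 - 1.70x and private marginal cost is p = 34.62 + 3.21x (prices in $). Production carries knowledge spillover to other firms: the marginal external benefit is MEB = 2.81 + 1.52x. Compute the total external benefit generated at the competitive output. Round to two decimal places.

Market equilibrium (private): 34.62 + 3.21x = 189.42 - 1.70x → x_m = 31.5275.
Total external benefit = ∫₀^{x_m} (2.81 + 1.52x) dx = 2.81×31.5275 + ½×1.52×31.5275² = 844.0195.

$844.02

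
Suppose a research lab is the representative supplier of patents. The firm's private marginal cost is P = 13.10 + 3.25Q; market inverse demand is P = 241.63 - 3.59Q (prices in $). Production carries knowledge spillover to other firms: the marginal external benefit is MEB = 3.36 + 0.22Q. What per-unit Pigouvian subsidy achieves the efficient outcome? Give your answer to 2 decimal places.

Social marginal cost = private MC − MEB = 9.74 + 3.03Q.
Set SMC = demand: 9.74 + 3.03Q = 241.63 - 3.59Q → Q* = 35.0287.
The Pigouvian subsidy equals MEB at Q*: 3.36 + 0.22×35.0287 = 11.0663.

subsidy = $11.07 per unit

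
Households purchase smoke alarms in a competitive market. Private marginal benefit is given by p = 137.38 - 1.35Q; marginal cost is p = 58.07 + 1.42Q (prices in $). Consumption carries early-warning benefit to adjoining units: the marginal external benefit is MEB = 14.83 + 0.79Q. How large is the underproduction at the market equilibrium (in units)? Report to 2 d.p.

18.91 units

Market equilibrium (private): 58.07 + 1.42Q = 137.38 - 1.35Q → Q_m = 28.6318.
Social marginal benefit = demand + MEB = 152.21 - 0.56Q.
Set SMB = MC: 152.21 - 0.56Q = 58.07 + 1.42Q → Q* = 47.5455.
Gap = |28.6318 − 47.5455| = 18.9137.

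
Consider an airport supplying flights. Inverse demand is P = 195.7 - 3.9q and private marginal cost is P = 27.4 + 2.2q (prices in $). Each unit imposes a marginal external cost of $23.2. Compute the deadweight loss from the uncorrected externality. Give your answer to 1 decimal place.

Market equilibrium (private): 27.4 + 2.2q = 195.7 - 3.9q → q_m = 27.5902.
Social marginal cost = private MC + MEC = 50.6 + 2.2q.
Set SMC = demand: 50.6 + 2.2q = 195.7 - 3.9q → q* = 23.7869.
Between q* and q_m the wedge SMC − demand runs linearly from 0 to MEC(q_m), so the loss is a triangle.
DWL = ½ × 3.8033 × 23.2000 = 44.1183.

DWL = $44.1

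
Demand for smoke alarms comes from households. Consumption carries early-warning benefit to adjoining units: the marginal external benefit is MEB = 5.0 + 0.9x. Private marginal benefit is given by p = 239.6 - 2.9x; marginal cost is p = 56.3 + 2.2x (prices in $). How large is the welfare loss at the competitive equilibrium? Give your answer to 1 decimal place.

Market equilibrium (private): 56.3 + 2.2x = 239.6 - 2.9x → x_m = 35.9412.
Social marginal benefit = demand + MEB = 244.6 - 2.0x.
Set SMB = MC: 244.6 - 2.0x = 56.3 + 2.2x → x* = 44.8333.
Between x* and x_m the wedge SMB − MC runs linearly from 0 to MEB(x_m), so the loss is a triangle.
DWL = ½ × 8.8921 × 37.3471 = 166.0471.

DWL = $166.0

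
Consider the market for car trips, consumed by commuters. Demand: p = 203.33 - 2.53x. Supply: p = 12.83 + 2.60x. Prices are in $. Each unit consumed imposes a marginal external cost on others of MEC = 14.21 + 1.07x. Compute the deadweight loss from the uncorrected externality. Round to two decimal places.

Market equilibrium (private): 12.83 + 2.60x = 203.33 - 2.53x → x_m = 37.1345.
Social marginal benefit = demand − MEC = 189.12 - 3.60x.
Set SMB = MC: 189.12 - 3.60x = 12.83 + 2.60x → x* = 28.4339.
The welfare-loss triangle has base |x_m − x*| and height MEC(x_m) (the vertical gap between SMB and MC is zero at x* and MEC at x_m).
DWL = ½ × 8.7006 × 53.9439 = 234.6721.

DWL = $234.67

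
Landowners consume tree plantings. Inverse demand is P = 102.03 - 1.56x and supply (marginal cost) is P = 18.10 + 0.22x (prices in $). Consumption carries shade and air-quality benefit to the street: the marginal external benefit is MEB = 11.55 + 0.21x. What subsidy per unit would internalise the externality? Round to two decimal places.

subsidy = $24.32 per unit

Social marginal benefit = demand + MEB = 113.58 - 1.35x.
Set SMB = MC: 113.58 - 1.35x = 18.10 + 0.22x → x* = 60.8153.
The Pigouvian subsidy equals MEB at x*: 11.55 + 0.21×60.8153 = 24.3212.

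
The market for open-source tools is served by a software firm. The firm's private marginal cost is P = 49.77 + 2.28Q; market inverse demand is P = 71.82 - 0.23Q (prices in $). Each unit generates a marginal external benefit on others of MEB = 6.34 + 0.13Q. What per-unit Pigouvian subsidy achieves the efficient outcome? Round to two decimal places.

subsidy = $7.89 per unit

Social marginal cost = private MC − MEB = 43.43 + 2.15Q.
Set SMC = demand: 43.43 + 2.15Q = 71.82 - 0.23Q → Q* = 11.9286.
The Pigouvian subsidy equals MEB at Q*: 6.34 + 0.13×11.9286 = 7.8907.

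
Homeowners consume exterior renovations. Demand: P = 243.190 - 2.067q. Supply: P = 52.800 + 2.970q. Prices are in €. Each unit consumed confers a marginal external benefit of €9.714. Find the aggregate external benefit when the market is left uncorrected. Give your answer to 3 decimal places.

€367.173

Market equilibrium (private): 52.800 + 2.970q = 243.190 - 2.067q → q_m = 37.7983.
Total external benefit = MEB × q_m = 9.714 × 37.7983 = 367.1727.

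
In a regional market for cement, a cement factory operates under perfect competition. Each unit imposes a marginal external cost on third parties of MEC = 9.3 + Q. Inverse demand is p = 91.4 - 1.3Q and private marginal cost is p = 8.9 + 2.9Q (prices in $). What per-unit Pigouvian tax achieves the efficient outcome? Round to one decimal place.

Social marginal cost = private MC + MEC = 18.2 + 3.9Q.
Set SMC = demand: 18.2 + 3.9Q = 91.4 - 1.3Q → Q* = 14.0769.
The Pigouvian tax equals MEC at Q*: 9.3 + 1.0×14.0769 = 23.3769.

tax = $23.4 per unit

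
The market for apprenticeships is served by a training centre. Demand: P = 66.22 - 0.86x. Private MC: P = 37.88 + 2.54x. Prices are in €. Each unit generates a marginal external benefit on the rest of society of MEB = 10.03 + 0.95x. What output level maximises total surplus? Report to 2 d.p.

x* = 15.66

Social marginal cost = private MC − MEB = 27.85 + 1.59x.
Set SMC = demand: 27.85 + 1.59x = 66.22 - 0.86x → x* = 15.6612.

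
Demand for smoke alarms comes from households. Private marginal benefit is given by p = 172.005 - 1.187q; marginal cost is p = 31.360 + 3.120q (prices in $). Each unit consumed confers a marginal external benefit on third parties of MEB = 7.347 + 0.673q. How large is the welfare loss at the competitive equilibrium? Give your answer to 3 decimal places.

Market equilibrium (private): 31.360 + 3.120q = 172.005 - 1.187q → q_m = 32.6550.
Social marginal benefit = demand + MEB = 179.352 - 0.514q.
Set SMB = MC: 179.352 - 0.514q = 31.360 + 3.120q → q* = 40.7243.
The loss is the area between SMB and MC from q* to q_m; with linear curves that's a triangle of height MEB(q_m).
DWL = ½ × 8.0693 × 29.3238 = 118.3113.

DWL = $118.311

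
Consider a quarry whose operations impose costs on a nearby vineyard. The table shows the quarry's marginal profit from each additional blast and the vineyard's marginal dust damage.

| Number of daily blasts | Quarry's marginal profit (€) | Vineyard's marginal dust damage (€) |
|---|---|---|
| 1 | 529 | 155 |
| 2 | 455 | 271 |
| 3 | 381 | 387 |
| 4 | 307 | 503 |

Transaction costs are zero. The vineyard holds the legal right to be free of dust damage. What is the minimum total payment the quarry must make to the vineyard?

€426

Efficient level: marginal profit ≥ marginal dust damage through level 2, so k* = 2.
With the vineyard holding the right, the quarry must at least compensate total damage at k*: 155 + 271 = 426.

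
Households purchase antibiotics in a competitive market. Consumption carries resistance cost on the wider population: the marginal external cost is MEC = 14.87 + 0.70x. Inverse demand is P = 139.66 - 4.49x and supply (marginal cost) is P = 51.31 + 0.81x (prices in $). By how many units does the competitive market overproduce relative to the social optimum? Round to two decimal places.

Market equilibrium (private): 51.31 + 0.81x = 139.66 - 4.49x → x_m = 16.6698.
Social marginal benefit = demand − MEC = 124.79 - 5.19x.
Set SMB = MC: 124.79 - 5.19x = 51.31 + 0.81x → x* = 12.2467.
Gap = |16.6698 − 12.2467| = 4.4231.

4.42 units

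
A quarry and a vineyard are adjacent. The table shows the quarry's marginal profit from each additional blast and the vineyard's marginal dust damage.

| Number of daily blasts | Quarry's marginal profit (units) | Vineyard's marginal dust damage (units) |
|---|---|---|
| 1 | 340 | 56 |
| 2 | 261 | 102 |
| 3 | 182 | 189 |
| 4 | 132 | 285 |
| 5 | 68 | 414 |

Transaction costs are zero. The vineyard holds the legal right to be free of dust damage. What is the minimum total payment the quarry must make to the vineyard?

158

Efficient level: marginal profit ≥ marginal dust damage through level 2, so k* = 2.
With the vineyard holding the right, the quarry must at least compensate total damage at k*: 56 + 102 = 158.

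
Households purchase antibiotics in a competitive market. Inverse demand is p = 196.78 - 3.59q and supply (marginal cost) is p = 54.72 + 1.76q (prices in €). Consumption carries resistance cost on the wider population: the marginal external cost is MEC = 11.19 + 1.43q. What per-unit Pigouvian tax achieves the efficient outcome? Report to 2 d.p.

Social marginal benefit = demand − MEC = 185.59 - 5.02q.
Set SMB = MC: 185.59 - 5.02q = 54.72 + 1.76q → q* = 19.3024.
The Pigouvian tax equals MEC at q*: 11.19 + 1.43×19.3024 = 38.7924.

tax = €38.79 per unit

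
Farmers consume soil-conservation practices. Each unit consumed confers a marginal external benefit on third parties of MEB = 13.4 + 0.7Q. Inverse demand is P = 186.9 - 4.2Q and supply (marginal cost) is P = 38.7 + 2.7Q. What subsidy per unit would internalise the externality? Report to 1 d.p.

Social marginal benefit = demand + MEB = 200.3 - 3.5Q.
Set SMB = MC: 200.3 - 3.5Q = 38.7 + 2.7Q → Q* = 26.0645.
The Pigouvian subsidy equals MEB at Q*: 13.4 + 0.7×26.0645 = 31.6452.

subsidy = 31.6 per unit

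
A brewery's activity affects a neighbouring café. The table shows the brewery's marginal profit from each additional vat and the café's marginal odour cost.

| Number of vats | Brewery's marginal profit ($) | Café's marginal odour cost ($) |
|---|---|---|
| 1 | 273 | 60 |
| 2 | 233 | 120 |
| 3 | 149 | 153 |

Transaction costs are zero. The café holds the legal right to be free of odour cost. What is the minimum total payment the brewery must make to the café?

$180

Efficient level: marginal profit ≥ marginal odour cost through level 2, so k* = 2.
With the café holding the right, the brewery must at least compensate total damage at k*: 60 + 120 = 180.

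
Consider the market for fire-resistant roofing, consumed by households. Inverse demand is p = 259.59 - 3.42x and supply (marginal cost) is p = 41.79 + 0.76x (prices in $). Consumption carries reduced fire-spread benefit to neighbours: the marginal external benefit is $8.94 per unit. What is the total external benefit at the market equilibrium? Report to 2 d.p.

Market equilibrium (private): 41.79 + 0.76x = 259.59 - 3.42x → x_m = 52.1053.
Total external benefit = MEB × x_m = 8.94 × 52.1053 = 465.8214.

$465.82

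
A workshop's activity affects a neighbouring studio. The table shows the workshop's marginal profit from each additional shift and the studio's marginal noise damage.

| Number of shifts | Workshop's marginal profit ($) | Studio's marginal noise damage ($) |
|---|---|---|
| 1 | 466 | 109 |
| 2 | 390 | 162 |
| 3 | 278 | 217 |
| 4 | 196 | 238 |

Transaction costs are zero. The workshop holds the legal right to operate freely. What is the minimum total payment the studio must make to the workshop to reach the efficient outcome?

Left alone the workshop would choose level 4 (marginal profit stays positive).
Efficient level: k* = 3 (marginal profit ≥ marginal noise damage through 3).
The studio must at least cover the workshop's forgone profit from cutting 4→3: 196 = 196.

$196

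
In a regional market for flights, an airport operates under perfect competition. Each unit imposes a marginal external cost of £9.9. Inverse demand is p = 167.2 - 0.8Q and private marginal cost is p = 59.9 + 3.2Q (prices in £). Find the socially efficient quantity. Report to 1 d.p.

Q* = 24.4

Social marginal cost = private MC + MEC = 69.8 + 3.2Q.
Set SMC = demand: 69.8 + 3.2Q = 167.2 - 0.8Q → Q* = 24.3500.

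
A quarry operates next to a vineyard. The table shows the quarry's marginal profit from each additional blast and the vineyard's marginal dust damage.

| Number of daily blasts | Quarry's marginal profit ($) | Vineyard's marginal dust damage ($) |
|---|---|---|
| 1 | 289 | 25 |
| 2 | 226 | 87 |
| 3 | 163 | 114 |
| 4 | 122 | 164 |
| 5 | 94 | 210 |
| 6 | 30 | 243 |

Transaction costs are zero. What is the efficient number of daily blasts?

3

Bargaining reaches the level where marginal profit last exceeds marginal dust damage.
That holds through level 3 (163 ≥ 114) but not at 4 (122 < 164).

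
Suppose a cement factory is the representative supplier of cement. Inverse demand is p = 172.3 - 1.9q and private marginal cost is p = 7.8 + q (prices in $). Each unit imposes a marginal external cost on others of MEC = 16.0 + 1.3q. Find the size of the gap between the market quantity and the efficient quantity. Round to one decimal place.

21.4 units

Market equilibrium (private): 7.8 + q = 172.3 - 1.9q → q_m = 56.7241.
Social marginal cost = private MC + MEC = 23.8 + 2.3q.
Set SMC = demand: 23.8 + 2.3q = 172.3 - 1.9q → q* = 35.3571.
Gap = |56.7241 − 35.3571| = 21.3670.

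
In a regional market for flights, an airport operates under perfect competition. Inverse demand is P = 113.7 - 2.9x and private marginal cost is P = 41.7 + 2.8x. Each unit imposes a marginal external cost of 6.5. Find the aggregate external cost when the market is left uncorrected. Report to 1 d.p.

82.1

Market equilibrium (private): 41.7 + 2.8x = 113.7 - 2.9x → x_m = 12.6316.
Total external cost = MEC × x_m = 6.5 × 12.6316 = 82.1054.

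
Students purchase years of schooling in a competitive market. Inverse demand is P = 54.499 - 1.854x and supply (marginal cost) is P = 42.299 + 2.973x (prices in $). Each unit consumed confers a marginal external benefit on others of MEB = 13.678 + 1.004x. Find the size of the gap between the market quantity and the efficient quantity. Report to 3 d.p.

4.242 units

Market equilibrium (private): 42.299 + 2.973x = 54.499 - 1.854x → x_m = 2.5274.
Social marginal benefit = demand + MEB = 68.177 - 0.850x.
Set SMB = MC: 68.177 - 0.850x = 42.299 + 2.973x → x* = 6.7690.
Gap = |2.5274 − 6.7690| = 4.2416.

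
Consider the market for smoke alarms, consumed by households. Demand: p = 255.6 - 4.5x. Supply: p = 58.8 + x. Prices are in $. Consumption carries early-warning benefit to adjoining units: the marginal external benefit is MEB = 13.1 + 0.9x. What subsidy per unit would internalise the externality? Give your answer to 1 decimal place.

Social marginal benefit = demand + MEB = 268.7 - 3.6x.
Set SMB = MC: 268.7 - 3.6x = 58.8 + x → x* = 45.6304.
The Pigouvian subsidy equals MEB at x*: 13.1 + 0.9×45.6304 = 54.1674.

subsidy = $54.2 per unit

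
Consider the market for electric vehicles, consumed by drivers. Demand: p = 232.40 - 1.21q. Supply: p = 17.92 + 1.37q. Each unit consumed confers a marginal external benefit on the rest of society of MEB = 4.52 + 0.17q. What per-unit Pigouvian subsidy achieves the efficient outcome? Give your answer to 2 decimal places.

Social marginal benefit = demand + MEB = 236.92 - 1.04q.
Set SMB = MC: 236.92 - 1.04q = 17.92 + 1.37q → q* = 90.8714.
The Pigouvian subsidy equals MEB at q*: 4.52 + 0.17×90.8714 = 19.9681.

subsidy = 19.97 per unit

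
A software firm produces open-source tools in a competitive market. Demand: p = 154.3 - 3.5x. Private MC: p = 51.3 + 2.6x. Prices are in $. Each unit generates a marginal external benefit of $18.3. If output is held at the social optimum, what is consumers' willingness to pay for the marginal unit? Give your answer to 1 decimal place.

Social marginal cost = private MC − MEB = 33.0 + 2.6x.
Set SMC = demand: 33.0 + 2.6x = 154.3 - 3.5x → x* = 19.8852.
Consumer price on the demand curve at x*: 154.3 − 3.5×19.8852 = 84.7018.

P = $84.7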